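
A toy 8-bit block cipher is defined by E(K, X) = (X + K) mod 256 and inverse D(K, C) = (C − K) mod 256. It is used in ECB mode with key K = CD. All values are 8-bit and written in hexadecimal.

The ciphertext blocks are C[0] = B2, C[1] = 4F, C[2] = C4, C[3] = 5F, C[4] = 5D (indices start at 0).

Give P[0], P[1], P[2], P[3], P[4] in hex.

ECB decryption: P_i = D(K, C_i).
P[0]: D(K, B2) = E5.
P[1]: D(K, 4F) = 82.
P[2]: D(K, C4) = F7.
P[3]: D(K, 5F) = 92.
P[4]: D(K, 5D) = 90.

P[0] = E5, P[1] = 82, P[2] = F7, P[3] = 92, P[4] = 90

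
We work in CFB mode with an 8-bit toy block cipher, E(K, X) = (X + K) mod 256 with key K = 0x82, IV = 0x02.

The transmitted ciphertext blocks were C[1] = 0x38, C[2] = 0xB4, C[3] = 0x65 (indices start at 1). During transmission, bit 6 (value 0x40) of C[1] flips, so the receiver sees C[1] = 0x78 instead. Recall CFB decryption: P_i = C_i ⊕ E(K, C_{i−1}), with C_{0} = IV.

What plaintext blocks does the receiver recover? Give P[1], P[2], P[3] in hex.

Only C[1] changed, to 0x78. In CFB, a change in C_i flips the same bit in P_i and garbles P_{i+1}. Decrypting the received ciphertext:
P[1]: E(K, 0x02) = 0x84; 0x78 ⊕ 0x84 = 0xFC.
P[2]: E(K, 0x78) = 0xFA; 0xB4 ⊕ 0xFA = 0x4E.
P[3]: E(K, 0xB4) = 0x36; 0x65 ⊕ 0x36 = 0x53.
Blocks that differ from the original plaintext: P[1], P[2].

P[1] = 0xFC, P[2] = 0x4E, P[3] = 0x53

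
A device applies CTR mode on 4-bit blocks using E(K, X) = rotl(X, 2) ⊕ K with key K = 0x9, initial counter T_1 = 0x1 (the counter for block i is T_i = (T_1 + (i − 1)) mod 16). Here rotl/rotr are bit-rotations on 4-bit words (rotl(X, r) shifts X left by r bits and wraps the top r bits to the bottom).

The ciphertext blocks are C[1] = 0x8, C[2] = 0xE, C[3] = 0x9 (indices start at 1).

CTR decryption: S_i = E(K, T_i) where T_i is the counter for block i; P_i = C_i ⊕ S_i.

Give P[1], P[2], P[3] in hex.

P[1]: T = 0x1, S = E(K, T) = 0xD; 0x8 ⊕ 0xD = 0x5.
P[2]: T = 0x2, S = E(K, T) = 0x1; 0xE ⊕ 0x1 = 0xF.
P[3]: T = 0x3, S = E(K, T) = 0x5; 0x9 ⊕ 0x5 = 0xC.

P[1] = 0x5, P[2] = 0xF, P[3] = 0xC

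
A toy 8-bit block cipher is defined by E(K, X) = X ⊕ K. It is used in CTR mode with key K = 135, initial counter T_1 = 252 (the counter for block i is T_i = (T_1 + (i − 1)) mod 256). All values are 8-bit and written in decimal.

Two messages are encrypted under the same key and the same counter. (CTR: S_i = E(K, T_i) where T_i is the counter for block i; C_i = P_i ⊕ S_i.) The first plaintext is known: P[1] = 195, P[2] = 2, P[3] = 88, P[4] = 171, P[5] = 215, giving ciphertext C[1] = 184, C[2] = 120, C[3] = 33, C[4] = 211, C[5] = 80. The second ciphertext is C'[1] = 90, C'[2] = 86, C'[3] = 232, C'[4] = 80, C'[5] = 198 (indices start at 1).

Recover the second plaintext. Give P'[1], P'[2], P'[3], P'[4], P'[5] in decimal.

In CTR with a reused counter, both messages share the same keystream S_i, so C_i ⊕ C'_i = P_i ⊕ P'_i and thus P'_i = P_i ⊕ C_i ⊕ C'_i.
P'[1]: 195 ⊕ 184 ⊕ 90 = 33.
P'[2]: 2 ⊕ 120 ⊕ 86 = 44.
P'[3]: 88 ⊕ 33 ⊕ 232 = 145.
P'[4]: 171 ⊕ 211 ⊕ 80 = 40.
P'[5]: 215 ⊕ 80 ⊕ 198 = 65.

P'[1] = 33, P'[2] = 44, P'[3] = 145, P'[4] = 40, P'[5] = 65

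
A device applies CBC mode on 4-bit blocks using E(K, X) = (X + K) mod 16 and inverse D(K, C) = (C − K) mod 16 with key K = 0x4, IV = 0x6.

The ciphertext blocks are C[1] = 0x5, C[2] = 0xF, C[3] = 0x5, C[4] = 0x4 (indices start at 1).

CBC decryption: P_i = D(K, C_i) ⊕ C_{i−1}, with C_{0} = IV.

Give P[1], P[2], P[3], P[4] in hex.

P[1]: D(K, 0x5) = 0x1; 0x1 ⊕ 0x6 = 0x7.
P[2]: D(K, 0xF) = 0xB; 0xB ⊕ 0x5 = 0xE.
P[3]: D(K, 0x5) = 0x1; 0x1 ⊕ 0xF = 0xE.
P[4]: D(K, 0x4) = 0x0; 0x0 ⊕ 0x5 = 0x5.

P[1] = 0x7, P[2] = 0xE, P[3] = 0xE, P[4] = 0x5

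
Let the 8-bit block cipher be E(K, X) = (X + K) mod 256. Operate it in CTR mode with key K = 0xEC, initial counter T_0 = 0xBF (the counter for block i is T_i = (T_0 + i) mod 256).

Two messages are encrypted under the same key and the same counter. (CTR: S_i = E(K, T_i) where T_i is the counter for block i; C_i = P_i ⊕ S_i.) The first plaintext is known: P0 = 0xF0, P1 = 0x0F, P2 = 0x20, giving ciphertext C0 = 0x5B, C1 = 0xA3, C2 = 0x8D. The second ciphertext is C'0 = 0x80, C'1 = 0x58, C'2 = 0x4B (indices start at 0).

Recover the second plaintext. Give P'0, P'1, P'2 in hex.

In CTR with a reused counter, both messages share the same keystream S_i, so C_i ⊕ C'_i = P_i ⊕ P'_i and thus P'_i = P_i ⊕ C_i ⊕ C'_i.
P'0: 0xF0 ⊕ 0x5B ⊕ 0x80 = 0x2B.
P'1: 0x0F ⊕ 0xA3 ⊕ 0x58 = 0xF4.
P'2: 0x20 ⊕ 0x8D ⊕ 0x4B = 0xE6.

P'0 = 0x2B, P'1 = 0xF4, P'2 = 0xE6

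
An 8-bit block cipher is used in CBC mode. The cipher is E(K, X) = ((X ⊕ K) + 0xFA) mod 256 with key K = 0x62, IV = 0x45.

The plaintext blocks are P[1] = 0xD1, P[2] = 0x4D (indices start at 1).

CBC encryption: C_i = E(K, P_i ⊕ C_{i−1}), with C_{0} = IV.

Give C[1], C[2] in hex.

C[1] = 0xF0, C[2] = 0xD9

C[1]: P[1] ⊕ 0x45 = 0x94; E(K, 0x94) = 0xF0.
C[2]: P[2] ⊕ 0xF0 = 0xBD; E(K, 0xBD) = 0xD9.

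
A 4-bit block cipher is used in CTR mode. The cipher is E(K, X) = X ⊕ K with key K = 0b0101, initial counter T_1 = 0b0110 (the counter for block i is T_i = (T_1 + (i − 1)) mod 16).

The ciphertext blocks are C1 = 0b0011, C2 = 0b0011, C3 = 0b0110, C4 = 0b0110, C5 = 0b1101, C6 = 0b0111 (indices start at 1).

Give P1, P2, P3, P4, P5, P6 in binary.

CTR decryption: S_i = E(K, T_i) where T_i is the counter for block i; P_i = C_i ⊕ S_i.
P1: T = 0b0110, S = E(K, T) = 0b0011; 0b0011 ⊕ 0b0011 = 0b0000.
P2: T = 0b0111, S = E(K, T) = 0b0010; 0b0011 ⊕ 0b0010 = 0b0001.
P3: T = 0b1000, S = E(K, T) = 0b1101; 0b0110 ⊕ 0b1101 = 0b1011.
P4: T = 0b1001, S = E(K, T) = 0b1100; 0b0110 ⊕ 0b1100 = 0b1010.
P5: T = 0b1010, S = E(K, T) = 0b1111; 0b1101 ⊕ 0b1111 = 0b0010.
P6: T = 0b1011, S = E(K, T) = 0b1110; 0b0111 ⊕ 0b1110 = 0b1001.

P1 = 0b0000, P2 = 0b0001, P3 = 0b1011, P4 = 0b1010, P5 = 0b0010, P6 = 0b1001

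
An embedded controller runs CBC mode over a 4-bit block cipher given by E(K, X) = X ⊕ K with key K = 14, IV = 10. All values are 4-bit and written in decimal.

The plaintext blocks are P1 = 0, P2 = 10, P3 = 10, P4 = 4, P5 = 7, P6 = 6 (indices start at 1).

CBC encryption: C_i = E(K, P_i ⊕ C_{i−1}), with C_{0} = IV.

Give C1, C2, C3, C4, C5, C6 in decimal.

C1: P1 ⊕ 10 = 10; E(K, 10) = 4.
C2: P2 ⊕ 4 = 14; E(K, 14) = 0.
C3: P3 ⊕ 0 = 10; E(K, 10) = 4.
C4: P4 ⊕ 4 = 0; E(K, 0) = 14.
C5: P5 ⊕ 14 = 9; E(K, 9) = 7.
C6: P6 ⊕ 7 = 1; E(K, 1) = 15.

C1 = 4, C2 = 0, C3 = 4, C4 = 14, C5 = 7, C6 = 15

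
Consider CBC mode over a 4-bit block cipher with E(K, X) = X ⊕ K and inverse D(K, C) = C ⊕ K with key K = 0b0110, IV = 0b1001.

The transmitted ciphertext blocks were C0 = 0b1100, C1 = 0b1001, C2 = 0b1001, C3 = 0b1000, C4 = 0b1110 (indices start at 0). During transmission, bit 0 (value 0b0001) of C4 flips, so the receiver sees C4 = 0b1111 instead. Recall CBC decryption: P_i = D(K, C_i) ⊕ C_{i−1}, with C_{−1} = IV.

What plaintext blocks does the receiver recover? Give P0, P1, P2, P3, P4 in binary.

P0 = 0b0011, P1 = 0b0011, P2 = 0b0110, P3 = 0b0111, P4 = 0b0001

Only C4 changed, to 0b1111. In CBC, a change in C_i garbles P_i and flips the same bit in P_{i+1}. Decrypting the received ciphertext:
P0: D(K, 0b1100) = 0b1010; 0b1010 ⊕ 0b1001 = 0b0011.
P1: D(K, 0b1001) = 0b1111; 0b1111 ⊕ 0b1100 = 0b0011.
P2: D(K, 0b1001) = 0b1111; 0b1111 ⊕ 0b1001 = 0b0110.
P3: D(K, 0b1000) = 0b1110; 0b1110 ⊕ 0b1001 = 0b0111.
P4: D(K, 0b1111) = 0b1001; 0b1001 ⊕ 0b1000 = 0b0001.
Blocks that differ from the original plaintext: P4.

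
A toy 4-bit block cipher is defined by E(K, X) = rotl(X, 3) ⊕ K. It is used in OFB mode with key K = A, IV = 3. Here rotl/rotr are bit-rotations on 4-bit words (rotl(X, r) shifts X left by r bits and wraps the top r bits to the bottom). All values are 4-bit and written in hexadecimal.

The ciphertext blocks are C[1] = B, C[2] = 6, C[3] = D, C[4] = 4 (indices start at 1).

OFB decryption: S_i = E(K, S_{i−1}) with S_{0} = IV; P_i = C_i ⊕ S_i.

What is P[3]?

P[1]: S = E(K, 3) = 3; B ⊕ 3 = 8.
P[2]: S = E(K, 3) = 3; 6 ⊕ 3 = 5.
P[3]: S = E(K, 3) = 3; D ⊕ 3 = E.

P[3] = E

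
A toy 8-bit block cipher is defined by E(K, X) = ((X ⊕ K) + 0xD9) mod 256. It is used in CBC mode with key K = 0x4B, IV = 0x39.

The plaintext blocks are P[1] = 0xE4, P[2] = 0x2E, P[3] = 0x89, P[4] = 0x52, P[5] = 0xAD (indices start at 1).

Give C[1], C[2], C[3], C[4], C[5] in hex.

CBC encryption: C_i = E(K, P_i ⊕ C_{i−1}), with C_{0} = IV.
C[1]: P[1] ⊕ 0x39 = 0xDD; E(K, 0xDD) = 0x6F.
C[2]: P[2] ⊕ 0x6F = 0x41; E(K, 0x41) = 0xE3.
C[3]: P[3] ⊕ 0xE3 = 0x6A; E(K, 0x6A) = 0xFA.
C[4]: P[4] ⊕ 0xFA = 0xA8; E(K, 0xA8) = 0xBC.
C[5]: P[5] ⊕ 0xBC = 0x11; E(K, 0x11) = 0x33.

C[1] = 0x6F, C[2] = 0xE3, C[3] = 0xFA, C[4] = 0xBC, C[5] = 0x33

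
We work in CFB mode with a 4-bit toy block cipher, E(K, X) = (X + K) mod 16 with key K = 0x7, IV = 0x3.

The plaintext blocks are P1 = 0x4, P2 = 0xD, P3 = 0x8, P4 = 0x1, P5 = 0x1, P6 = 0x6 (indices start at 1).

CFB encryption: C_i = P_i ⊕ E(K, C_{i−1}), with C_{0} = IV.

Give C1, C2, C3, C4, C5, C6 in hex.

C1: E(K, 0x3) = 0xA; 0x4 ⊕ 0xA = 0xE.
C2: E(K, 0xE) = 0x5; 0xD ⊕ 0x5 = 0x8.
C3: E(K, 0x8) = 0xF; 0x8 ⊕ 0xF = 0x7.
C4: E(K, 0x7) = 0xE; 0x1 ⊕ 0xE = 0xF.
C5: E(K, 0xF) = 0x6; 0x1 ⊕ 0x6 = 0x7.
C6: E(K, 0x7) = 0xE; 0x6 ⊕ 0xE = 0x8.

C1 = 0xE, C2 = 0x8, C3 = 0x7, C4 = 0xF, C5 = 0x7, C6 = 0x8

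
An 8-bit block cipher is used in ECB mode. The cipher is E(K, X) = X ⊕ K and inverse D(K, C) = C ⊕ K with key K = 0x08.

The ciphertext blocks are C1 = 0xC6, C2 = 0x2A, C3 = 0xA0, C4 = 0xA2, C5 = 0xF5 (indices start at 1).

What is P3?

P3 = 0xA8

ECB decryption: P_i = D(K, C_i).
P3: D(K, 0xA0) = 0xA8.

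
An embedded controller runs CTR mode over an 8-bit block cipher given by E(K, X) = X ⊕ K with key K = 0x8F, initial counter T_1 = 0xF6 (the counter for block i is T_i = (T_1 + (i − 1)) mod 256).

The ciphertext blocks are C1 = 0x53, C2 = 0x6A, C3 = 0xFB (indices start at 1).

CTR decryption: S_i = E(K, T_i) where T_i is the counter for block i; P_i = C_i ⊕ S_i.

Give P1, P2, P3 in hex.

P1 = 0x2A, P2 = 0x12, P3 = 0x8C

P1: T = 0xF6, S = E(K, T) = 0x79; 0x53 ⊕ 0x79 = 0x2A.
P2: T = 0xF7, S = E(K, T) = 0x78; 0x6A ⊕ 0x78 = 0x12.
P3: T = 0xF8, S = E(K, T) = 0x77; 0xFB ⊕ 0x77 = 0x8C.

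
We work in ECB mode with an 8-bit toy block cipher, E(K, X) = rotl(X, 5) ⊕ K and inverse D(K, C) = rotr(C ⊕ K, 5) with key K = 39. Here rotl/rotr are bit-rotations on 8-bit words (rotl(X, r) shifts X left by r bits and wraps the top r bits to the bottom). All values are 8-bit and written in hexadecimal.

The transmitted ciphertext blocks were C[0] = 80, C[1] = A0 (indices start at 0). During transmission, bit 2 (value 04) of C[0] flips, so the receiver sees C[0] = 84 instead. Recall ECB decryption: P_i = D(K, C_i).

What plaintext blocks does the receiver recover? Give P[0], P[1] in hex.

P[0] = ED, P[1] = CC

Only C[0] changed, to 84. In ECB, a change in C_i affects only P_i. Decrypting the received ciphertext:
P[0]: D(K, 84) = ED.
P[1]: D(K, A0) = CC.
Blocks that differ from the original plaintext: P[0].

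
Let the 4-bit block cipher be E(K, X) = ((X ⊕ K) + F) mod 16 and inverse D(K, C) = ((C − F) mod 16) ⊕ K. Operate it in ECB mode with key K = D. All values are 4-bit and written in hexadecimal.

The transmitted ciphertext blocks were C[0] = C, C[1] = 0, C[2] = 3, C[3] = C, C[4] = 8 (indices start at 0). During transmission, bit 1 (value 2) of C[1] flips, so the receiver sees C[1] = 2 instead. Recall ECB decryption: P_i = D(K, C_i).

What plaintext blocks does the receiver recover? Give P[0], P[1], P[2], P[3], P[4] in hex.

P[0] = 0, P[1] = E, P[2] = 9, P[3] = 0, P[4] = 4

Only C[1] changed, to 2. In ECB, a change in C_i affects only P_i. Decrypting the received ciphertext:
P[0]: D(K, C) = 0.
P[1]: D(K, 2) = E.
P[2]: D(K, 3) = 9.
P[3]: D(K, C) = 0.
P[4]: D(K, 8) = 4.
Blocks that differ from the original plaintext: P[1].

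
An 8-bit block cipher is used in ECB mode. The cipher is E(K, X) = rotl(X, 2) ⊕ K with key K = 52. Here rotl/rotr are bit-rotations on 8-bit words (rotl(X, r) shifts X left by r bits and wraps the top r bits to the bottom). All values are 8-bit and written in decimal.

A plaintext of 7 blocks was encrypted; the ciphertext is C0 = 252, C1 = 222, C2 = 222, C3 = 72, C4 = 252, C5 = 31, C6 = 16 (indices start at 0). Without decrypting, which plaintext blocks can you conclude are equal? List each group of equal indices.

P0 = P4; P1 = P2

ECB encrypts each block independently with the same key, so equal ciphertext blocks imply equal plaintext blocks.
C0 = C4 = 252, so P0 = P4.
C1 = C2 = 222, so P1 = P2.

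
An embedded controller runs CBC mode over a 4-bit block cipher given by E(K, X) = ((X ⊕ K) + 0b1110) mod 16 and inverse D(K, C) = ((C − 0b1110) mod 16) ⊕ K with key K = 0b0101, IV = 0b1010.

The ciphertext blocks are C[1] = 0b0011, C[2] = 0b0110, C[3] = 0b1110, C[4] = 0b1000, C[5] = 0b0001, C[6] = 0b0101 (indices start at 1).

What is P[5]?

P[5] = 0b1110

CBC decryption: P_i = D(K, C_i) ⊕ C_{i−1}, with C_{0} = IV.
P[5]: D(K, 0b0001) = 0b0110; 0b0110 ⊕ 0b1000 = 0b1110.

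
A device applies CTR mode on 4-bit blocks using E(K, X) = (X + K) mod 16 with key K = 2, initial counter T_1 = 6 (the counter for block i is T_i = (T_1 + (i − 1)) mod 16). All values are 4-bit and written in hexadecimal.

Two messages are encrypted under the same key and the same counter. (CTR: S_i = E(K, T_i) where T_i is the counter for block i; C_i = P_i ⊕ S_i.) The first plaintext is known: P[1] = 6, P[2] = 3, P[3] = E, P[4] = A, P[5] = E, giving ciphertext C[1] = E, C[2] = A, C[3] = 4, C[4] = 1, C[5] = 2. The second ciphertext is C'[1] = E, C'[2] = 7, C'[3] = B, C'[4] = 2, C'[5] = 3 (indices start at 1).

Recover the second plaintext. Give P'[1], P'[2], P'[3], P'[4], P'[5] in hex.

In CTR with a reused counter, both messages share the same keystream S_i, so C_i ⊕ C'_i = P_i ⊕ P'_i and thus P'_i = P_i ⊕ C_i ⊕ C'_i.
P'[1]: 6 ⊕ E ⊕ E = 6.
P'[2]: 3 ⊕ A ⊕ 7 = E.
P'[3]: E ⊕ 4 ⊕ B = 1.
P'[4]: A ⊕ 1 ⊕ 2 = 9.
P'[5]: E ⊕ 2 ⊕ 3 = F.

P'[1] = 6, P'[2] = E, P'[3] = 1, P'[4] = 9, P'[5] = F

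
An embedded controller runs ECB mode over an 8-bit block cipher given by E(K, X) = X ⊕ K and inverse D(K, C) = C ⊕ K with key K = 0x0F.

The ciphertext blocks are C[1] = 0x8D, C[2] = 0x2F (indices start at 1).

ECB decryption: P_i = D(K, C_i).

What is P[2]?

P[2]: D(K, 0x2F) = 0x20.

P[2] = 0x20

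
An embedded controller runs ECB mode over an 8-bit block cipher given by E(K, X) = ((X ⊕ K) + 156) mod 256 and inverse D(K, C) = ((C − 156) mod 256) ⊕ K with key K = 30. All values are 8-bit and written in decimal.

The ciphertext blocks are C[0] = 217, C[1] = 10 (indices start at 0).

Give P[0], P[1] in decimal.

P[0] = 35, P[1] = 112

ECB decryption: P_i = D(K, C_i).
P[0]: D(K, 217) = 35.
P[1]: D(K, 10) = 112.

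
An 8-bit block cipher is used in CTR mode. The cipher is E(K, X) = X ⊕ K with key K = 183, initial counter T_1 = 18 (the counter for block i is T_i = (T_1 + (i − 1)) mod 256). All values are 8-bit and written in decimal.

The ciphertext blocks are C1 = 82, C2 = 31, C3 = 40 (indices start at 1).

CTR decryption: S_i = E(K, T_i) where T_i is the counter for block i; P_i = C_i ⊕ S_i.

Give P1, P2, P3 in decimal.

P1: T = 18, S = E(K, T) = 165; 82 ⊕ 165 = 247.
P2: T = 19, S = E(K, T) = 164; 31 ⊕ 164 = 187.
P3: T = 20, S = E(K, T) = 163; 40 ⊕ 163 = 139.

P1 = 247, P2 = 187, P3 = 139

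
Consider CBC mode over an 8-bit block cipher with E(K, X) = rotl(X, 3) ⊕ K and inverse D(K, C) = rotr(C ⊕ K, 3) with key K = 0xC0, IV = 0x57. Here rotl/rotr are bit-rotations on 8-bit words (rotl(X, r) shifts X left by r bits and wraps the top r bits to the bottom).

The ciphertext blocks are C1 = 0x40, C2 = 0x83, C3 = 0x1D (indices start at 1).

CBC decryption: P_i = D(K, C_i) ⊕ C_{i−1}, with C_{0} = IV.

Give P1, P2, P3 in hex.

P1 = 0x47, P2 = 0x28, P3 = 0x38

P1: D(K, 0x40) = 0x10; 0x10 ⊕ 0x57 = 0x47.
P2: D(K, 0x83) = 0x68; 0x68 ⊕ 0x40 = 0x28.
P3: D(K, 0x1D) = 0xBB; 0xBB ⊕ 0x83 = 0x38.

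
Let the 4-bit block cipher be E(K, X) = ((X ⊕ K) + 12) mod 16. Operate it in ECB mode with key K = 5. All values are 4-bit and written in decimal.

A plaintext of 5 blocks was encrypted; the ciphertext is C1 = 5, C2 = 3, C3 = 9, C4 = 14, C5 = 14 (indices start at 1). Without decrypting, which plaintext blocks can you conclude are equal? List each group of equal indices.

ECB encrypts each block independently with the same key, so equal ciphertext blocks imply equal plaintext blocks.
C4 = C5 = 14, so P4 = P5.

P4 = P5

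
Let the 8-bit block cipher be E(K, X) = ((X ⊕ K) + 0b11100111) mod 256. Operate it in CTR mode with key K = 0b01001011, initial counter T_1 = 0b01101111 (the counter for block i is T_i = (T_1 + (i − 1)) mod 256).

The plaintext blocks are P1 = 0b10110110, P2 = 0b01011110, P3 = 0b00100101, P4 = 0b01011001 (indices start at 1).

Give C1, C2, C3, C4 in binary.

C1 = 0b10111101, C2 = 0b01111100, C3 = 0b00000100, C4 = 0b01111001

CTR encryption: S_i = E(K, T_i) where T_i is the counter for block i; C_i = P_i ⊕ S_i.
C1: T = 0b01101111, S = E(K, T) = 0b00001011; 0b10110110 ⊕ 0b00001011 = 0b10111101.
C2: T = 0b01110000, S = E(K, T) = 0b00100010; 0b01011110 ⊕ 0b00100010 = 0b01111100.
C3: T = 0b01110001, S = E(K, T) = 0b00100001; 0b00100101 ⊕ 0b00100001 = 0b00000100.
C4: T = 0b01110010, S = E(K, T) = 0b00100000; 0b01011001 ⊕ 0b00100000 = 0b01111001.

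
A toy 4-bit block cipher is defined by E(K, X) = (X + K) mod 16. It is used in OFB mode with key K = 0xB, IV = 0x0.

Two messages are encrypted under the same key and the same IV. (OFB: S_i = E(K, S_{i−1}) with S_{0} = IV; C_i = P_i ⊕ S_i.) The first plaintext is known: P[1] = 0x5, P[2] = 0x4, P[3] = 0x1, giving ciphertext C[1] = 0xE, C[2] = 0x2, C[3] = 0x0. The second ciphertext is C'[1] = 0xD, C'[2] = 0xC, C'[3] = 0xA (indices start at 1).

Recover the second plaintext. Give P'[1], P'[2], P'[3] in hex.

In OFB with a reused IV, both messages share the same keystream S_i, so C_i ⊕ C'_i = P_i ⊕ P'_i and thus P'_i = P_i ⊕ C_i ⊕ C'_i.
P'[1]: 0x5 ⊕ 0xE ⊕ 0xD = 0x6.
P'[2]: 0x4 ⊕ 0x2 ⊕ 0xC = 0xA.
P'[3]: 0x1 ⊕ 0x0 ⊕ 0xA = 0xB.

P'[1] = 0x6, P'[2] = 0xA, P'[3] = 0xB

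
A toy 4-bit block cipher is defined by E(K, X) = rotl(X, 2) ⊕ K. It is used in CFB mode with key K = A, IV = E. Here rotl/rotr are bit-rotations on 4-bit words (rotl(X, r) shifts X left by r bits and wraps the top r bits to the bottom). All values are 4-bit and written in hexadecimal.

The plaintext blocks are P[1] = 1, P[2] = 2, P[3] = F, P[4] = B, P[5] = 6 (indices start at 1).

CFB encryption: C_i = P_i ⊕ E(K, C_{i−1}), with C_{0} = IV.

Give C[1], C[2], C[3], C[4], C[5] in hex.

C[1]: E(K, E) = 1; 1 ⊕ 1 = 0.
C[2]: E(K, 0) = A; 2 ⊕ A = 8.
C[3]: E(K, 8) = 8; F ⊕ 8 = 7.
C[4]: E(K, 7) = 7; B ⊕ 7 = C.
C[5]: E(K, C) = 9; 6 ⊕ 9 = F.

C[1] = 0, C[2] = 8, C[3] = 7, C[4] = C, C[5] = F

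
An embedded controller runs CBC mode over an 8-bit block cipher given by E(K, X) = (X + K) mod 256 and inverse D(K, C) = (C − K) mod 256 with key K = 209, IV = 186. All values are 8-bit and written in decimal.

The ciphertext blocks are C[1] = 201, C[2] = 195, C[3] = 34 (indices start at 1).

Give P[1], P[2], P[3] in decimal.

CBC decryption: P_i = D(K, C_i) ⊕ C_{i−1}, with C_{0} = IV.
P[1]: D(K, 201) = 248; 248 ⊕ 186 = 66.
P[2]: D(K, 195) = 242; 242 ⊕ 201 = 59.
P[3]: D(K, 34) = 81; 81 ⊕ 195 = 146.

P[1] = 66, P[2] = 59, P[3] = 146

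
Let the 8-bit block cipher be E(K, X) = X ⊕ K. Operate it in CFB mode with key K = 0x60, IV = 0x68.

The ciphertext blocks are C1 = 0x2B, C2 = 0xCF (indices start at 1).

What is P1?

CFB decryption: P_i = C_i ⊕ E(K, C_{i−1}), with C_{0} = IV.
P1: E(K, 0x68) = 0x08; 0x2B ⊕ 0x08 = 0x23.

P1 = 0x23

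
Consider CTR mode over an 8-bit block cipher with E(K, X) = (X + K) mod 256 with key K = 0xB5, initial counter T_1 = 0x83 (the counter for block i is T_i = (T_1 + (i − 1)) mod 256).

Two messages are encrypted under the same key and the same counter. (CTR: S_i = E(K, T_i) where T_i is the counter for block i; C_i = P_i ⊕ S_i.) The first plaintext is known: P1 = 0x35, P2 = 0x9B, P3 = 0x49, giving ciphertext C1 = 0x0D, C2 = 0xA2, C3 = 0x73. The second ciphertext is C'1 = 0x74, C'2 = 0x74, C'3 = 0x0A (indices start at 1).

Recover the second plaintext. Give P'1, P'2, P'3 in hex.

P'1 = 0x4C, P'2 = 0x4D, P'3 = 0x30

In CTR with a reused counter, both messages share the same keystream S_i, so C_i ⊕ C'_i = P_i ⊕ P'_i and thus P'_i = P_i ⊕ C_i ⊕ C'_i.
P'1: 0x35 ⊕ 0x0D ⊕ 0x74 = 0x4C.
P'2: 0x9B ⊕ 0xA2 ⊕ 0x74 = 0x4D.
P'3: 0x49 ⊕ 0x73 ⊕ 0x0A = 0x30.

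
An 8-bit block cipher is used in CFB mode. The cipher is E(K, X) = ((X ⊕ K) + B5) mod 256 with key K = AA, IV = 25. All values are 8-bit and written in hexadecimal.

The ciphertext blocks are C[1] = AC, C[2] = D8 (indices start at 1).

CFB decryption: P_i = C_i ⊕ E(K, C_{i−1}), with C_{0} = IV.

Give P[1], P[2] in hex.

P[1] = E8, P[2] = 63

P[1]: E(K, 25) = 44; AC ⊕ 44 = E8.
P[2]: E(K, AC) = BB; D8 ⊕ BB = 63.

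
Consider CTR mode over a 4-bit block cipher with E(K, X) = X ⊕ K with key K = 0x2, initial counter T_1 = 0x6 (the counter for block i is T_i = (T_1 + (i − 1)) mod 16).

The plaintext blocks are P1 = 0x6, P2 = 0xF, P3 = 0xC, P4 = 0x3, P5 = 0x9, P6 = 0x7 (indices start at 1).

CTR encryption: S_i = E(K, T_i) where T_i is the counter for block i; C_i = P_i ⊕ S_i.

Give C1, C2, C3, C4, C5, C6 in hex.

C1: T = 0x6, S = E(K, T) = 0x4; 0x6 ⊕ 0x4 = 0x2.
C2: T = 0x7, S = E(K, T) = 0x5; 0xF ⊕ 0x5 = 0xA.
C3: T = 0x8, S = E(K, T) = 0xA; 0xC ⊕ 0xA = 0x6.
C4: T = 0x9, S = E(K, T) = 0xB; 0x3 ⊕ 0xB = 0x8.
C5: T = 0xA, S = E(K, T) = 0x8; 0x9 ⊕ 0x8 = 0x1.
C6: T = 0xB, S = E(K, T) = 0x9; 0x7 ⊕ 0x9 = 0xE.

C1 = 0x2, C2 = 0xA, C3 = 0x6, C4 = 0x8, C5 = 0x1, C6 = 0xE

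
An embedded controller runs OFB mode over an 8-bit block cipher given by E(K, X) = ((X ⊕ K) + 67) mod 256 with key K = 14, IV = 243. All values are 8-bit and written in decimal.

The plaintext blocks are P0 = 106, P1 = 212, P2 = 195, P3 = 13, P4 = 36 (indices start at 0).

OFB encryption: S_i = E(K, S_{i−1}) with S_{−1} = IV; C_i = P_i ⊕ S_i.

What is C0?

C0 = 42

C0: S = E(K, 243) = 64; 106 ⊕ 64 = 42.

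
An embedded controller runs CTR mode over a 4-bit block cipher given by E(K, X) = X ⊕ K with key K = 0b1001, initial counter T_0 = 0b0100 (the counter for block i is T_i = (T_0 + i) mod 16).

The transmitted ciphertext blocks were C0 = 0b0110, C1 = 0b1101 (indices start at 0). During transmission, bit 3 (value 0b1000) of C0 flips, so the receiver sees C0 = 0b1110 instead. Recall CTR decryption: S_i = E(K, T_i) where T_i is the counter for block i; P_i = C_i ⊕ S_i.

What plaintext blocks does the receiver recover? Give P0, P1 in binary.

Only C0 changed, to 0b1110. In CTR, a change in C_i flips the same bit in P_i only; the keystream is unaffected. Decrypting the received ciphertext:
P0: T = 0b0100, S = E(K, T) = 0b1101; 0b1110 ⊕ 0b1101 = 0b0011.
P1: T = 0b0101, S = E(K, T) = 0b1100; 0b1101 ⊕ 0b1100 = 0b0001.
Blocks that differ from the original plaintext: P0.

P0 = 0b0011, P1 = 0b0001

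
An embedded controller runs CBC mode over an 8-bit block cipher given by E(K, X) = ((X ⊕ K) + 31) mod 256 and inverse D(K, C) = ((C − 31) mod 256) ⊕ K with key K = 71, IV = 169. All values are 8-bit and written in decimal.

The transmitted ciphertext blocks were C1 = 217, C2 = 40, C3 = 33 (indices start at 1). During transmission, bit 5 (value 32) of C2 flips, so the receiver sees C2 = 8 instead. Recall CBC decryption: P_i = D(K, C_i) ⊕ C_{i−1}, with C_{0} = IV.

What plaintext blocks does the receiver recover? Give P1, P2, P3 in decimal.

Only C2 changed, to 8. In CBC, a change in C_i garbles P_i and flips the same bit in P_{i+1}. Decrypting the received ciphertext:
P1: D(K, 217) = 253; 253 ⊕ 169 = 84.
P2: D(K, 8) = 174; 174 ⊕ 217 = 119.
P3: D(K, 33) = 69; 69 ⊕ 8 = 77.
Blocks that differ from the original plaintext: P2, P3.

P1 = 84, P2 = 119, P3 = 77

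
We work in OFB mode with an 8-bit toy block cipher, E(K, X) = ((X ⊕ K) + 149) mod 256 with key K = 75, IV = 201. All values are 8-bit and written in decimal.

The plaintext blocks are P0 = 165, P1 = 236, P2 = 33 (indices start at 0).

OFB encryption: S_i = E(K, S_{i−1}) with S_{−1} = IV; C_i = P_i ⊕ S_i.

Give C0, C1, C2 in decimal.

C0: S = E(K, 201) = 23; 165 ⊕ 23 = 178.
C1: S = E(K, 23) = 241; 236 ⊕ 241 = 29.
C2: S = E(K, 241) = 79; 33 ⊕ 79 = 110.

C0 = 178, C1 = 29, C2 = 110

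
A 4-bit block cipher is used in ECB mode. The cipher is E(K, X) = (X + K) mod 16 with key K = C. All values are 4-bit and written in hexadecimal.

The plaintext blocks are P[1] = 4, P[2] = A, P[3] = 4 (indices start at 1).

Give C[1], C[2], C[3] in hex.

C[1] = 0, C[2] = 6, C[3] = 0

ECB encryption: C_i = E(K, P_i).
C[1]: E(K, 4) = 0.
C[2]: E(K, A) = 6.
C[3]: E(K, 4) = 0.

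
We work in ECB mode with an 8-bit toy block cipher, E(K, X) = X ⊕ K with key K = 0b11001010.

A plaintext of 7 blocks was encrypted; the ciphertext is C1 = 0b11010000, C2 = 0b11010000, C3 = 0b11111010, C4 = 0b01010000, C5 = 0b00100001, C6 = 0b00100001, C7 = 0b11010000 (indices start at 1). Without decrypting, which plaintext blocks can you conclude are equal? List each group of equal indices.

P1 = P2 = P7; P5 = P6

ECB encrypts each block independently with the same key, so equal ciphertext blocks imply equal plaintext blocks.
C1 = C2 = C7 = 0b11010000, so P1 = P2 = P7.
C5 = C6 = 0b00100001, so P5 = P6.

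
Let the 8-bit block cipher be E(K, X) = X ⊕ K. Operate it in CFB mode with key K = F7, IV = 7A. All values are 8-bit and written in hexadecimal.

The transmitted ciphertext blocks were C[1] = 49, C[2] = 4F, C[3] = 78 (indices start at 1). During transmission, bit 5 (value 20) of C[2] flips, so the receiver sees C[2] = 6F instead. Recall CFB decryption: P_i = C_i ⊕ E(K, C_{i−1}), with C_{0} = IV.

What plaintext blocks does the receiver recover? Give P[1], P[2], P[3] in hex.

Only C[2] changed, to 6F. In CFB, a change in C_i flips the same bit in P_i and garbles P_{i+1}. Decrypting the received ciphertext:
P[1]: E(K, 7A) = 8D; 49 ⊕ 8D = C4.
P[2]: E(K, 49) = BE; 6F ⊕ BE = D1.
P[3]: E(K, 6F) = 98; 78 ⊕ 98 = E0.
Blocks that differ from the original plaintext: P[2], P[3].

P[1] = C4, P[2] = D1, P[3] = E0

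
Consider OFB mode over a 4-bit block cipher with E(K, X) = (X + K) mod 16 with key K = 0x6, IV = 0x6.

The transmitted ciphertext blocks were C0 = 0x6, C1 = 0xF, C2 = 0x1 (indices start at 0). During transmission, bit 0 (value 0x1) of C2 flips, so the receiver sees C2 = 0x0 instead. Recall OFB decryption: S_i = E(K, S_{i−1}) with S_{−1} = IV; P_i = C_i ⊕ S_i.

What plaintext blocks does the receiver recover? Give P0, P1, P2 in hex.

P0 = 0xA, P1 = 0xD, P2 = 0x8

Only C2 changed, to 0x0. In OFB, a change in C_i flips the same bit in P_i only; the keystream is unaffected. Decrypting the received ciphertext:
P0: S = E(K, 0x6) = 0xC; 0x6 ⊕ 0xC = 0xA.
P1: S = E(K, 0xC) = 0x2; 0xF ⊕ 0x2 = 0xD.
P2: S = E(K, 0x2) = 0x8; 0x0 ⊕ 0x8 = 0x8.
Blocks that differ from the original plaintext: P2.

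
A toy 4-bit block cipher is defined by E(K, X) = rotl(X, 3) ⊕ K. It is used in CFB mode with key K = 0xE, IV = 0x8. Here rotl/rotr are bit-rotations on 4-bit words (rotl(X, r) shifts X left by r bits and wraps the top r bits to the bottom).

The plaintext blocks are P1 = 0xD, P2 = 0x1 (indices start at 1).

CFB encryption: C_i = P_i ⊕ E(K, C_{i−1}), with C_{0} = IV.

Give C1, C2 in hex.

C1 = 0x7, C2 = 0x4

C1: E(K, 0x8) = 0xA; 0xD ⊕ 0xA = 0x7.
C2: E(K, 0x7) = 0x5; 0x1 ⊕ 0x5 = 0x4.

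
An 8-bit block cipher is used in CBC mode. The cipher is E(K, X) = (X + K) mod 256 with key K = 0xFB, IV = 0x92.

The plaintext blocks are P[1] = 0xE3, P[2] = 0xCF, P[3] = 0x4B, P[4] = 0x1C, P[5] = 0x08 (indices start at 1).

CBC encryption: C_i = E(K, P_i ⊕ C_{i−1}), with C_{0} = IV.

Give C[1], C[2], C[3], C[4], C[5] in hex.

C[1] = 0x6C, C[2] = 0x9E, C[3] = 0xD0, C[4] = 0xC7, C[5] = 0xCA

C[1]: P[1] ⊕ 0x92 = 0x71; E(K, 0x71) = 0x6C.
C[2]: P[2] ⊕ 0x6C = 0xA3; E(K, 0xA3) = 0x9E.
C[3]: P[3] ⊕ 0x9E = 0xD5; E(K, 0xD5) = 0xD0.
C[4]: P[4] ⊕ 0xD0 = 0xCC; E(K, 0xCC) = 0xC7.
C[5]: P[5] ⊕ 0xC7 = 0xCF; E(K, 0xCF) = 0xCA.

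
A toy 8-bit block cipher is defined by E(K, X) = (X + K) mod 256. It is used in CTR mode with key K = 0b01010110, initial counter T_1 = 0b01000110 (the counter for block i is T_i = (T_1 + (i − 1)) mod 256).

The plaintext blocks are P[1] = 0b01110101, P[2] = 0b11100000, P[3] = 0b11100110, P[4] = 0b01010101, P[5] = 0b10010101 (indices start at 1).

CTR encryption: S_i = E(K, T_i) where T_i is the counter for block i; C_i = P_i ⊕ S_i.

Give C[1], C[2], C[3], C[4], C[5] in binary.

C[1] = 0b11101001, C[2] = 0b01111101, C[3] = 0b01111000, C[4] = 0b11001010, C[5] = 0b00110101

C[1]: T = 0b01000110, S = E(K, T) = 0b10011100; 0b01110101 ⊕ 0b10011100 = 0b11101001.
C[2]: T = 0b01000111, S = E(K, T) = 0b10011101; 0b11100000 ⊕ 0b10011101 = 0b01111101.
C[3]: T = 0b01001000, S = E(K, T) = 0b10011110; 0b11100110 ⊕ 0b10011110 = 0b01111000.
C[4]: T = 0b01001001, S = E(K, T) = 0b10011111; 0b01010101 ⊕ 0b10011111 = 0b11001010.
C[5]: T = 0b01001010, S = E(K, T) = 0b10100000; 0b10010101 ⊕ 0b10100000 = 0b00110101.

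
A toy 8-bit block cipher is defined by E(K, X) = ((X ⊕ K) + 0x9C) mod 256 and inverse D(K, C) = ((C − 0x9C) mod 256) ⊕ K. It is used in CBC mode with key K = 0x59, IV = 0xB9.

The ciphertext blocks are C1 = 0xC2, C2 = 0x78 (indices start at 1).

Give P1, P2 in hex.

P1 = 0xC6, P2 = 0x47

CBC decryption: P_i = D(K, C_i) ⊕ C_{i−1}, with C_{0} = IV.
P1: D(K, 0xC2) = 0x7F; 0x7F ⊕ 0xB9 = 0xC6.
P2: D(K, 0x78) = 0x85; 0x85 ⊕ 0xC2 = 0x47.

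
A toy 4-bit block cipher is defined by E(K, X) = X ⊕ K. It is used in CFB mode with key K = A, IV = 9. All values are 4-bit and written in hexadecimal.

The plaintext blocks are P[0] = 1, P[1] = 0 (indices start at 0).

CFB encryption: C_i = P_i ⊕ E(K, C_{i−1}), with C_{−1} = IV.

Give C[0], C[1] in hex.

C[0] = 2, C[1] = 8

C[0]: E(K, 9) = 3; 1 ⊕ 3 = 2.
C[1]: E(K, 2) = 8; 0 ⊕ 8 = 8.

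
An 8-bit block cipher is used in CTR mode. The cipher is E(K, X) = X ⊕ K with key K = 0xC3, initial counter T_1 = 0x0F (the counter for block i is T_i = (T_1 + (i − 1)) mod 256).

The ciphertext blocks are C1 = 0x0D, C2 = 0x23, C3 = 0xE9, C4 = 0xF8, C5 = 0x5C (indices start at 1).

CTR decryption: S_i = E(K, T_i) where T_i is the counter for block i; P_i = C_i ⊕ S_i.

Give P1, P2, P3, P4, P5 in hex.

P1 = 0xC1, P2 = 0xF0, P3 = 0x3B, P4 = 0x29, P5 = 0x8C

P1: T = 0x0F, S = E(K, T) = 0xCC; 0x0D ⊕ 0xCC = 0xC1.
P2: T = 0x10, S = E(K, T) = 0xD3; 0x23 ⊕ 0xD3 = 0xF0.
P3: T = 0x11, S = E(K, T) = 0xD2; 0xE9 ⊕ 0xD2 = 0x3B.
P4: T = 0x12, S = E(K, T) = 0xD1; 0xF8 ⊕ 0xD1 = 0x29.
P5: T = 0x13, S = E(K, T) = 0xD0; 0x5C ⊕ 0xD0 = 0x8C.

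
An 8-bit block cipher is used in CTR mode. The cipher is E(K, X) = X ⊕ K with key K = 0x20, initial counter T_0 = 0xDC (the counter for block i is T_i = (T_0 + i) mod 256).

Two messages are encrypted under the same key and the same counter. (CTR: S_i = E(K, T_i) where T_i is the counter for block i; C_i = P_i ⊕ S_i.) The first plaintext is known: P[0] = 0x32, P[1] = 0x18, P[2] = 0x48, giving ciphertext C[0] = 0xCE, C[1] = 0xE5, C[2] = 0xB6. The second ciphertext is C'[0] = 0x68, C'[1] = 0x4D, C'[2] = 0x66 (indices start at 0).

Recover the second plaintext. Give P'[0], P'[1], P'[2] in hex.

P'[0] = 0x94, P'[1] = 0xB0, P'[2] = 0x98

In CTR with a reused counter, both messages share the same keystream S_i, so C_i ⊕ C'_i = P_i ⊕ P'_i and thus P'_i = P_i ⊕ C_i ⊕ C'_i.
P'[0]: 0x32 ⊕ 0xCE ⊕ 0x68 = 0x94.
P'[1]: 0x18 ⊕ 0xE5 ⊕ 0x4D = 0xB0.
P'[2]: 0x48 ⊕ 0xB6 ⊕ 0x66 = 0x98.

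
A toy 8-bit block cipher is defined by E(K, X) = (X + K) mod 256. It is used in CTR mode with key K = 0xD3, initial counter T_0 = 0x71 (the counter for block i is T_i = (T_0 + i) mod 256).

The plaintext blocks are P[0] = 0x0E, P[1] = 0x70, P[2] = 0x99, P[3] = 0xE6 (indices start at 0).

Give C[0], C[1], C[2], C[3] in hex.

C[0] = 0x4A, C[1] = 0x35, C[2] = 0xDF, C[3] = 0xA1

CTR encryption: S_i = E(K, T_i) where T_i is the counter for block i; C_i = P_i ⊕ S_i.
C[0]: T = 0x71, S = E(K, T) = 0x44; 0x0E ⊕ 0x44 = 0x4A.
C[1]: T = 0x72, S = E(K, T) = 0x45; 0x70 ⊕ 0x45 = 0x35.
C[2]: T = 0x73, S = E(K, T) = 0x46; 0x99 ⊕ 0x46 = 0xDF.
C[3]: T = 0x74, S = E(K, T) = 0x47; 0xE6 ⊕ 0x47 = 0xA1.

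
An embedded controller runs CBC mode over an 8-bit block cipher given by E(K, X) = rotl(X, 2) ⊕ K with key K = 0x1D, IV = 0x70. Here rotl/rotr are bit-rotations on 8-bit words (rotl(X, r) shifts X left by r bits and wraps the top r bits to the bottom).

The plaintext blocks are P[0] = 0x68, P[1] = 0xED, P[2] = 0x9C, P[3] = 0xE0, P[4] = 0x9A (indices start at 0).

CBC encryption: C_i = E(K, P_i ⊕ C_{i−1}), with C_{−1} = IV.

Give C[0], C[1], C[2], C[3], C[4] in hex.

C[0]: P[0] ⊕ 0x70 = 0x18; E(K, 0x18) = 0x7D.
C[1]: P[1] ⊕ 0x7D = 0x90; E(K, 0x90) = 0x5F.
C[2]: P[2] ⊕ 0x5F = 0xC3; E(K, 0xC3) = 0x12.
C[3]: P[3] ⊕ 0x12 = 0xF2; E(K, 0xF2) = 0xD6.
C[4]: P[4] ⊕ 0xD6 = 0x4C; E(K, 0x4C) = 0x2C.

C[0] = 0x7D, C[1] = 0x5F, C[2] = 0x12, C[3] = 0xD6, C[4] = 0x2C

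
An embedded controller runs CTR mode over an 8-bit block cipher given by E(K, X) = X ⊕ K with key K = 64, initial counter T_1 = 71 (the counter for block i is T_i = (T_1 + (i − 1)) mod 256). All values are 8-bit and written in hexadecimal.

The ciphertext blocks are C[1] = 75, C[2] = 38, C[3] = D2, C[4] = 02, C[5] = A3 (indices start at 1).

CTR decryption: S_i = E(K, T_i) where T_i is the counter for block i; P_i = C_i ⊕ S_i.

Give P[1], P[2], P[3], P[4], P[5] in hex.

P[1]: T = 71, S = E(K, T) = 15; 75 ⊕ 15 = 60.
P[2]: T = 72, S = E(K, T) = 16; 38 ⊕ 16 = 2E.
P[3]: T = 73, S = E(K, T) = 17; D2 ⊕ 17 = C5.
P[4]: T = 74, S = E(K, T) = 10; 02 ⊕ 10 = 12.
P[5]: T = 75, S = E(K, T) = 11; A3 ⊕ 11 = B2.

P[1] = 60, P[2] = 2E, P[3] = C5, P[4] = 12, P[5] = B2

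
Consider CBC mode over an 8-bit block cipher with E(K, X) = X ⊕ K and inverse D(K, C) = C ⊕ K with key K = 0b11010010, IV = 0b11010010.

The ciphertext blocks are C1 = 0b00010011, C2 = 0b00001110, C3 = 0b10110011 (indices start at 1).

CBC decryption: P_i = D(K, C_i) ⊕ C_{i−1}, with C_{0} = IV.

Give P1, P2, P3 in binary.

P1: D(K, 0b00010011) = 0b11000001; 0b11000001 ⊕ 0b11010010 = 0b00010011.
P2: D(K, 0b00001110) = 0b11011100; 0b11011100 ⊕ 0b00010011 = 0b11001111.
P3: D(K, 0b10110011) = 0b01100001; 0b01100001 ⊕ 0b00001110 = 0b01101111.

P1 = 0b00010011, P2 = 0b11001111, P3 = 0b01101111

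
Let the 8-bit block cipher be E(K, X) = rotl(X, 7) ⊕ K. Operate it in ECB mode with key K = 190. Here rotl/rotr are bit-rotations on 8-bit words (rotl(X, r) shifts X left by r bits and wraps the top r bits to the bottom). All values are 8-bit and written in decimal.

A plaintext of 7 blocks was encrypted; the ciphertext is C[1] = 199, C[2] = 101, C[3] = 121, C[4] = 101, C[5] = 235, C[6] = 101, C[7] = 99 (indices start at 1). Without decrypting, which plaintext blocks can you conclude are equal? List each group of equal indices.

ECB encrypts each block independently with the same key, so equal ciphertext blocks imply equal plaintext blocks.
C[2] = C[4] = C[6] = 101, so P[2] = P[4] = P[6].

P[2] = P[4] = P[6]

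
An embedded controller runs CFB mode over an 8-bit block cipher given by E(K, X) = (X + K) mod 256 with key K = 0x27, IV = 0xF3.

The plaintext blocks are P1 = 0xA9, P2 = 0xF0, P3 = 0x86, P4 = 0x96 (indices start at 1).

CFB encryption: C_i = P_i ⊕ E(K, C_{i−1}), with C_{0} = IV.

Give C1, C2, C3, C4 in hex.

C1 = 0xB3, C2 = 0x2A, C3 = 0xD7, C4 = 0x68

C1: E(K, 0xF3) = 0x1A; 0xA9 ⊕ 0x1A = 0xB3.
C2: E(K, 0xB3) = 0xDA; 0xF0 ⊕ 0xDA = 0x2A.
C3: E(K, 0x2A) = 0x51; 0x86 ⊕ 0x51 = 0xD7.
C4: E(K, 0xD7) = 0xFE; 0x96 ⊕ 0xFE = 0x68.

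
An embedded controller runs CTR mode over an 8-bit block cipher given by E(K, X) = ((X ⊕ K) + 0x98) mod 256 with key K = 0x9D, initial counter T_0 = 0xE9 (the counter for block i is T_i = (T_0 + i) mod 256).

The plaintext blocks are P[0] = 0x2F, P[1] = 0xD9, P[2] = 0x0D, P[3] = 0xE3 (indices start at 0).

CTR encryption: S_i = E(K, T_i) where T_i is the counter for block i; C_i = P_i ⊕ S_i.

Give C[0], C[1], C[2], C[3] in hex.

C[0] = 0x23, C[1] = 0xD6, C[2] = 0x03, C[3] = 0xEA

C[0]: T = 0xE9, S = E(K, T) = 0x0C; 0x2F ⊕ 0x0C = 0x23.
C[1]: T = 0xEA, S = E(K, T) = 0x0F; 0xD9 ⊕ 0x0F = 0xD6.
C[2]: T = 0xEB, S = E(K, T) = 0x0E; 0x0D ⊕ 0x0E = 0x03.
C[3]: T = 0xEC, S = E(K, T) = 0x09; 0xE3 ⊕ 0x09 = 0xEA.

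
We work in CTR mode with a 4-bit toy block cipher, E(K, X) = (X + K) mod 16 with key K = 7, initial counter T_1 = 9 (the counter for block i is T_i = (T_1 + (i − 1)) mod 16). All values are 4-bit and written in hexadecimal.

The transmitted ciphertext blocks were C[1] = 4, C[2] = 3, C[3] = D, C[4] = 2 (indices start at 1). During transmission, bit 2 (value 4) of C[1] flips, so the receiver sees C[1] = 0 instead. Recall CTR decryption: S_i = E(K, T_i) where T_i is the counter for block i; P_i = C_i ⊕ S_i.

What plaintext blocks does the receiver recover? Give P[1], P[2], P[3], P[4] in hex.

Only C[1] changed, to 0. In CTR, a change in C_i flips the same bit in P_i only; the keystream is unaffected. Decrypting the received ciphertext:
P[1]: T = 9, S = E(K, T) = 0; 0 ⊕ 0 = 0.
P[2]: T = A, S = E(K, T) = 1; 3 ⊕ 1 = 2.
P[3]: T = B, S = E(K, T) = 2; D ⊕ 2 = F.
P[4]: T = C, S = E(K, T) = 3; 2 ⊕ 3 = 1.
Blocks that differ from the original plaintext: P[1].

P[1] = 0, P[2] = 2, P[3] = F, P[4] = 1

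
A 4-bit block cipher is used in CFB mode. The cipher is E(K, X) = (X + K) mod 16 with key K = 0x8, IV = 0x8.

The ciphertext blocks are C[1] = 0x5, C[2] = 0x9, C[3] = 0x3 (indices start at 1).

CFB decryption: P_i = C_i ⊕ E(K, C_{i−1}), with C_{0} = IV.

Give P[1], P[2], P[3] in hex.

P[1] = 0x5, P[2] = 0x4, P[3] = 0x2

P[1]: E(K, 0x8) = 0x0; 0x5 ⊕ 0x0 = 0x5.
P[2]: E(K, 0x5) = 0xD; 0x9 ⊕ 0xD = 0x4.
P[3]: E(K, 0x9) = 0x1; 0x3 ⊕ 0x1 = 0x2.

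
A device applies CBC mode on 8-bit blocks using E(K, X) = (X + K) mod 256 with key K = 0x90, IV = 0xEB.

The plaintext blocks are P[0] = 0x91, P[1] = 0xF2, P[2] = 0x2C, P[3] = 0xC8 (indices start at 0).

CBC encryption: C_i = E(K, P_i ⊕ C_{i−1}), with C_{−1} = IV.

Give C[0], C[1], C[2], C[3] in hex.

C[0] = 0x0A, C[1] = 0x88, C[2] = 0x34, C[3] = 0x8C

C[0]: P[0] ⊕ 0xEB = 0x7A; E(K, 0x7A) = 0x0A.
C[1]: P[1] ⊕ 0x0A = 0xF8; E(K, 0xF8) = 0x88.
C[2]: P[2] ⊕ 0x88 = 0xA4; E(K, 0xA4) = 0x34.
C[3]: P[3] ⊕ 0x34 = 0xFC; E(K, 0xFC) = 0x8C.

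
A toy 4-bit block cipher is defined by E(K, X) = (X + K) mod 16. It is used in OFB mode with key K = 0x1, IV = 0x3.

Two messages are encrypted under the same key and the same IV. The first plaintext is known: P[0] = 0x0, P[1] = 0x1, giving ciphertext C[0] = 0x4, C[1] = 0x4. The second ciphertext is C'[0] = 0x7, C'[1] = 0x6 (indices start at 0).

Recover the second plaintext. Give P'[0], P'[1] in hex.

In OFB with a reused IV, both messages share the same keystream S_i, so C_i ⊕ C'_i = P_i ⊕ P'_i and thus P'_i = P_i ⊕ C_i ⊕ C'_i.
P'[0]: 0x0 ⊕ 0x4 ⊕ 0x7 = 0x3.
P'[1]: 0x1 ⊕ 0x4 ⊕ 0x6 = 0x3.

P'[0] = 0x3, P'[1] = 0x3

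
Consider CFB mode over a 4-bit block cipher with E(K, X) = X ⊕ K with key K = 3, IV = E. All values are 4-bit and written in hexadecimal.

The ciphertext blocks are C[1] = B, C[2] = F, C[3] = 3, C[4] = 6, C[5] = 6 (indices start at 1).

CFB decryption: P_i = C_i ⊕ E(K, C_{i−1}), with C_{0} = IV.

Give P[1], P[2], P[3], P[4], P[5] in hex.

P[1]: E(K, E) = D; B ⊕ D = 6.
P[2]: E(K, B) = 8; F ⊕ 8 = 7.
P[3]: E(K, F) = C; 3 ⊕ C = F.
P[4]: E(K, 3) = 0; 6 ⊕ 0 = 6.
P[5]: E(K, 6) = 5; 6 ⊕ 5 = 3.

P[1] = 6, P[2] = 7, P[3] = F, P[4] = 6, P[5] = 3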